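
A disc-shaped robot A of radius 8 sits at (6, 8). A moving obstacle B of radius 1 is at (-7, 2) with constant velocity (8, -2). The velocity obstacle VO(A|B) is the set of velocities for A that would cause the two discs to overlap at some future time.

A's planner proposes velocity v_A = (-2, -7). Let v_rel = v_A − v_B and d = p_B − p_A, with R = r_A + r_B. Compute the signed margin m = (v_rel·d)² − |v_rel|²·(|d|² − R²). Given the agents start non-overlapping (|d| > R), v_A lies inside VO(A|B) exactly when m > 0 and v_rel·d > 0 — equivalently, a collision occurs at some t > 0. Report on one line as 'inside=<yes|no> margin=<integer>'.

d = (-13, -6),  |d|² = 205;  R = 8+1 = 9,  c = 205−9² = 124
v_rel = (-10, -5),  |v_rel|² = 125;  v_rel·d = (-10)·(-13) + (-5)·(-6) = 160
125·t² − 320·t + 124 = 0  ⇒  m = 160² − 125·124 = 10100
m = 10100 > 0,  v_rel·d = 160 > 0  ⇒  inside

inside=yes margin=10100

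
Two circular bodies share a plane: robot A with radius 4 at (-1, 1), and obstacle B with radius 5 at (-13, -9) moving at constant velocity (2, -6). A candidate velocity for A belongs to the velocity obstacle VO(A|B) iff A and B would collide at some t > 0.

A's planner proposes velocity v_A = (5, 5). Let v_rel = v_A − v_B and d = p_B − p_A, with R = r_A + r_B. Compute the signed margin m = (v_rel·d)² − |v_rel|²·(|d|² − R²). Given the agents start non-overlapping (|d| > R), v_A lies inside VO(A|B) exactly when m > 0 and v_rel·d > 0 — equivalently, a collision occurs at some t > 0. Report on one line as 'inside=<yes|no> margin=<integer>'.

d = (-12, -10),  |d|² = 244;  R = 4+5 = 9,  c = 244−9² = 163
v_rel = (3, 11),  |v_rel|² = 130;  v_rel·d = (3)·(-12) + (11)·(-10) = -146
130·t² + 292·t + 163 = 0  ⇒  m = (-146)² − 130·163 = 126
m = 126 > 0,  v_rel·d = -146 < 0  ⇒  outside

inside=no margin=126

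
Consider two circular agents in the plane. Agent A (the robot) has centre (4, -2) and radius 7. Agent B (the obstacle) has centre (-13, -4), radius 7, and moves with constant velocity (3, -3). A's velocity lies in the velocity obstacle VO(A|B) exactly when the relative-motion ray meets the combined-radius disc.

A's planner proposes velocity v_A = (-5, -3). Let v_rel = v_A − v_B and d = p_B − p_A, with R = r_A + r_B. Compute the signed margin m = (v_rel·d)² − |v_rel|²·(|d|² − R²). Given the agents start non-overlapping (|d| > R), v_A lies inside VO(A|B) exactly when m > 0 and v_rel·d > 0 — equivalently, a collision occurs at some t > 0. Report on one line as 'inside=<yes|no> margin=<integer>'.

d = (-17, -2),  |d|² = 293;  R = 7+7 = 14,  c = 293−14² = 97
v_rel = (-8, 0),  |v_rel|² = 64;  v_rel·d = (-8)·(-17) + (0)·(-2) = 136
64·t² − 272·t + 97 = 0  ⇒  m = 136² − 64·97 = 12288
m = 12288 > 0,  v_rel·d = 136 > 0  ⇒  inside

inside=yes margin=12288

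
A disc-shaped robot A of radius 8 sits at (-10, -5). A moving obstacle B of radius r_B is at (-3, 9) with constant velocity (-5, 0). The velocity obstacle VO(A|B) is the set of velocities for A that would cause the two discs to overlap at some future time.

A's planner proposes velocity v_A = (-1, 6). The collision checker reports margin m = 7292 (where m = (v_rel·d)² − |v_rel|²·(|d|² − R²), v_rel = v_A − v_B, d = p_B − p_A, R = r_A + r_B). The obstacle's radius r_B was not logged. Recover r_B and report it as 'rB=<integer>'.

m = 7292
d = (7, 14);  v_rel = (4, 6),  |v_rel|² = 52
v_rel×d = (4)·(14) − (6)·(7) = 14
since m = R²·52 − 14²:  R² = (196 + 7292) / 52 = 144
R = √144 = 12  ⇒  r_B = 12 − 8 = 4

rB=4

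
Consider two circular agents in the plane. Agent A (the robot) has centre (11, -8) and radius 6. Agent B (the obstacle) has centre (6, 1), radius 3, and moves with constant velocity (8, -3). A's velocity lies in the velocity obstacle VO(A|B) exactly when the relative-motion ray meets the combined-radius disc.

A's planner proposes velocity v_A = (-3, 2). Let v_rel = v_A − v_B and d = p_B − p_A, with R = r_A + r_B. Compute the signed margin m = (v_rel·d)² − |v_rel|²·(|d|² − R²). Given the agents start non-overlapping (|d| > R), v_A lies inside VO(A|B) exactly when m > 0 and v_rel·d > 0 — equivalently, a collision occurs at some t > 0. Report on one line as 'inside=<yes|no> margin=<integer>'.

d = (-5, 9),  |d|² = 106;  R = 6+3 = 9,  c = 106−9² = 25
v_rel = (-11, 5),  |v_rel|² = 146;  v_rel·d = (-11)·(-5) + (5)·(9) = 100
146·t² − 200·t + 25 = 0  ⇒  m = 100² − 146·25 = 6350
m = 6350 > 0,  v_rel·d = 100 > 0  ⇒  inside

inside=yes margin=6350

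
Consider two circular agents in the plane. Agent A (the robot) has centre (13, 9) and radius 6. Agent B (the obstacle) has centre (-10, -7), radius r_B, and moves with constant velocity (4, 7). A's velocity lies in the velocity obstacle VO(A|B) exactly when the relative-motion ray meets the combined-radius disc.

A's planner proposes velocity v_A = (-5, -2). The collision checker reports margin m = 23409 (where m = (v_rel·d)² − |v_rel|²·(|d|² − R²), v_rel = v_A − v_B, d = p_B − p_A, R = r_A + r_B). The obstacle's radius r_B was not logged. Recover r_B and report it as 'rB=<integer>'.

m = 23409
d = (-23, -16);  v_rel = (-9, -9),  |v_rel|² = 162
v_rel×d = (-9)·(-16) − (-9)·(-23) = -63
since m = R²·162 − (-63)²:  R² = (3969 + 23409) / 162 = 169
R = √169 = 13  ⇒  r_B = 13 − 6 = 7

rB=7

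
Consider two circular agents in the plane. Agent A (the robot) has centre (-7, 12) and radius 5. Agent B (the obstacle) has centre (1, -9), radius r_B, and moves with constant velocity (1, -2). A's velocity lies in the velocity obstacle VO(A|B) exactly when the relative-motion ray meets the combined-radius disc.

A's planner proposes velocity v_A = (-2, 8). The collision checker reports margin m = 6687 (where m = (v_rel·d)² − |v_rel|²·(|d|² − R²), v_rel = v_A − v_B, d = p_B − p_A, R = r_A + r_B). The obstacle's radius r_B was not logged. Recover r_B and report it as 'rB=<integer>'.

m = 6687
d = (8, -21);  v_rel = (-3, 10),  |v_rel|² = 109
v_rel×d = (-3)·(-21) − (10)·(8) = -17
since m = R²·109 − (-17)²:  R² = (289 + 6687) / 109 = 64
R = √64 = 8  ⇒  r_B = 8 − 5 = 3

rB=3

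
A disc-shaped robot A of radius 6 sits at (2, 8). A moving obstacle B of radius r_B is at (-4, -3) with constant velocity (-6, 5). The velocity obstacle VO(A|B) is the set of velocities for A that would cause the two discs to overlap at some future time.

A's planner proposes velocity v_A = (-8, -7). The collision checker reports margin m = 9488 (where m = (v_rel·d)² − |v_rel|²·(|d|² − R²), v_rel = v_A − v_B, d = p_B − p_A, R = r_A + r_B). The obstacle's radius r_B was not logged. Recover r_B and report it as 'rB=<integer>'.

m = 9488
d = (-6, -11);  v_rel = (-2, -12),  |v_rel|² = 148
v_rel×d = (-2)·(-11) − (-12)·(-6) = -50
since m = R²·148 − (-50)²:  R² = (2500 + 9488) / 148 = 81
R = √81 = 9  ⇒  r_B = 9 − 6 = 3

rB=3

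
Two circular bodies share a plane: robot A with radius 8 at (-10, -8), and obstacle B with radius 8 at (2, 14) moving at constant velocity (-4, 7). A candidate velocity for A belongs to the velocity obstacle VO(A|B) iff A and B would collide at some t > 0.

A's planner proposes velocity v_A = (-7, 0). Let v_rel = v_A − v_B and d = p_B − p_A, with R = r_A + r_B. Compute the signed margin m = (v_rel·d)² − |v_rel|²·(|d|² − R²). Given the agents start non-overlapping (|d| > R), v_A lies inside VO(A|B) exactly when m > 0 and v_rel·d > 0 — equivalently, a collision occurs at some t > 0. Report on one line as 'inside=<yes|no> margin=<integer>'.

d = (12, 22),  |d|² = 628;  R = 8+8 = 16,  c = 628−16² = 372
v_rel = (-3, -7),  |v_rel|² = 58;  v_rel·d = (-3)·(12) + (-7)·(22) = -190
58·t² + 380·t + 372 = 0  ⇒  m = (-190)² − 58·372 = 14524
m = 14524 > 0,  v_rel·d = -190 < 0  ⇒  outside

inside=no margin=14524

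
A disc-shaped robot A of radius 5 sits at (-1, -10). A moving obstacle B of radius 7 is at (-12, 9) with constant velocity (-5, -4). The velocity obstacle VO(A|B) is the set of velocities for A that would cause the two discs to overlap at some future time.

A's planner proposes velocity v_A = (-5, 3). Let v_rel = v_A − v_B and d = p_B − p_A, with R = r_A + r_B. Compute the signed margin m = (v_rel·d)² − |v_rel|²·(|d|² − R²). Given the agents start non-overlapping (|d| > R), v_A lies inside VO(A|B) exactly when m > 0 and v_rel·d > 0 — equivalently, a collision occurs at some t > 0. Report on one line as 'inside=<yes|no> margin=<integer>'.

d = (-11, 19),  |d|² = 482;  R = 5+7 = 12,  c = 482−12² = 338
v_rel = (0, 7),  |v_rel|² = 49;  v_rel·d = (0)·(-11) + (7)·(19) = 133
49·t² − 266·t + 338 = 0  ⇒  m = 133² − 49·338 = 1127
m = 1127 > 0,  v_rel·d = 133 > 0  ⇒  inside

inside=yes margin=1127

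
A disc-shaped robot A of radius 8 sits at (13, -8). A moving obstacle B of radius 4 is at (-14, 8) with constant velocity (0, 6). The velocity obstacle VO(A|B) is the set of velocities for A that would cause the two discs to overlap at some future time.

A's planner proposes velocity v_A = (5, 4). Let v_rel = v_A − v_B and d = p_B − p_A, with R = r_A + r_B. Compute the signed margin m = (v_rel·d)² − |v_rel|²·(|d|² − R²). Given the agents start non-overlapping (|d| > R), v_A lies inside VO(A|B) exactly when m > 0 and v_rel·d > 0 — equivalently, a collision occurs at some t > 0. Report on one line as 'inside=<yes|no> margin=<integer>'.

d = (-27, 16),  |d|² = 985;  R = 8+4 = 12,  c = 985−12² = 841
v_rel = (5, -2),  |v_rel|² = 29;  v_rel·d = (5)·(-27) + (-2)·(16) = -167
29·t² + 334·t + 841 = 0  ⇒  m = (-167)² − 29·841 = 3500
m = 3500 > 0,  v_rel·d = -167 < 0  ⇒  outside

inside=no margin=3500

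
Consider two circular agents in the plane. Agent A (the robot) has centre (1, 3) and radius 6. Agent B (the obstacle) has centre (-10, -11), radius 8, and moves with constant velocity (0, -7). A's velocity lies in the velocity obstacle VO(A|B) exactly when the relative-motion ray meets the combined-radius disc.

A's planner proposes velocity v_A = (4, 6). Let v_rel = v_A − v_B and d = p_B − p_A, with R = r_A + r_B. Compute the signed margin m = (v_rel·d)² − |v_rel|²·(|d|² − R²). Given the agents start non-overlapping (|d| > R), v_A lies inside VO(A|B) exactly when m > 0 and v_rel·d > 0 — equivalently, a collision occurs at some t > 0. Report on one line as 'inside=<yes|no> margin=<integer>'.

d = (-11, -14),  |d|² = 317;  R = 6+8 = 14,  c = 317−14² = 121
v_rel = (4, 13),  |v_rel|² = 185;  v_rel·d = (4)·(-11) + (13)·(-14) = -226
185·t² + 452·t + 121 = 0  ⇒  m = (-226)² − 185·121 = 28691
m = 28691 > 0,  v_rel·d = -226 < 0  ⇒  outside

inside=no margin=28691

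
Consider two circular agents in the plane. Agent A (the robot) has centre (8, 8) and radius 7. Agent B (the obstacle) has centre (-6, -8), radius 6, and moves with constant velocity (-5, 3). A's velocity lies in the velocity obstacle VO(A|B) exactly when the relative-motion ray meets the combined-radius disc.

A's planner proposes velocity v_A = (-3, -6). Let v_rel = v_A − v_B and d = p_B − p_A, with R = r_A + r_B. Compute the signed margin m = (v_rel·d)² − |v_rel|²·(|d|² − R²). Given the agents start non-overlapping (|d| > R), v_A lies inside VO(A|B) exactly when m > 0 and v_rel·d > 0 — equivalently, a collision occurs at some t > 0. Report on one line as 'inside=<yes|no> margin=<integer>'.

d = (-14, -16),  |d|² = 452;  R = 7+6 = 13,  c = 452−13² = 283
v_rel = (2, -9),  |v_rel|² = 85;  v_rel·d = (2)·(-14) + (-9)·(-16) = 116
85·t² − 232·t + 283 = 0  ⇒  m = 116² − 85·283 = -10599
m = -10599 < 0,  v_rel·d = 116 > 0  ⇒  outside

inside=no margin=-10599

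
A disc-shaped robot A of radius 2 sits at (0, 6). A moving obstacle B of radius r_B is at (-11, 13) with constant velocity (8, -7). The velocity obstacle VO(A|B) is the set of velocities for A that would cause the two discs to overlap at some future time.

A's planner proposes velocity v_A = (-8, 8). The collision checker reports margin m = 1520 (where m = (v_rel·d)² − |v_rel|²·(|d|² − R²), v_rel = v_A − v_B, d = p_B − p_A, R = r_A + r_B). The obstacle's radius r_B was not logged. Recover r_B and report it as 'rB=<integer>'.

m = 1520
d = (-11, 7);  v_rel = (-16, 15),  |v_rel|² = 481
v_rel×d = (-16)·(7) − (15)·(-11) = 53
since m = R²·481 − 53²:  R² = (2809 + 1520) / 481 = 9
R = √9 = 3  ⇒  r_B = 3 − 2 = 1

rB=1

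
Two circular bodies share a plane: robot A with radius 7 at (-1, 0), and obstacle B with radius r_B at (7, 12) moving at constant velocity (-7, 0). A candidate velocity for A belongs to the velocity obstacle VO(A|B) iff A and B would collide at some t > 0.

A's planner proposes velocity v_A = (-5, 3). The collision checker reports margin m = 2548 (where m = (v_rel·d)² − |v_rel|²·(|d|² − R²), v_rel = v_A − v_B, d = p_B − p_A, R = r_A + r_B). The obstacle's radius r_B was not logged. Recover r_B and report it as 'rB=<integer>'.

m = 2548
d = (8, 12);  v_rel = (2, 3),  |v_rel|² = 13
v_rel×d = (2)·(12) − (3)·(8) = 0
since m = R²·13 − 0²:  R² = (0 + 2548) / 13 = 196
R = √196 = 14  ⇒  r_B = 14 − 7 = 7

rB=7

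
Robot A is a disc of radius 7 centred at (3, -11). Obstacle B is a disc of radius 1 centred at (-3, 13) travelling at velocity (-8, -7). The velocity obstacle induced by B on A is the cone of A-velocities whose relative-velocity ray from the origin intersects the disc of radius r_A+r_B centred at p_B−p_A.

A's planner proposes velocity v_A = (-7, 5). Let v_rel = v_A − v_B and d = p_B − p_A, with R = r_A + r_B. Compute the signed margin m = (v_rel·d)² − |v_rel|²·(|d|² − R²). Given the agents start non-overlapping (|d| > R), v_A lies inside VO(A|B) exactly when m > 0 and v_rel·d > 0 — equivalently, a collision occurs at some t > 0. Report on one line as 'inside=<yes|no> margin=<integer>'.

d = (-6, 24),  |d|² = 612;  R = 7+1 = 8,  c = 612−8² = 548
v_rel = (1, 12),  |v_rel|² = 145;  v_rel·d = (1)·(-6) + (12)·(24) = 282
145·t² − 564·t + 548 = 0  ⇒  m = 282² − 145·548 = 64
m = 64 > 0,  v_rel·d = 282 > 0  ⇒  inside

inside=yes margin=64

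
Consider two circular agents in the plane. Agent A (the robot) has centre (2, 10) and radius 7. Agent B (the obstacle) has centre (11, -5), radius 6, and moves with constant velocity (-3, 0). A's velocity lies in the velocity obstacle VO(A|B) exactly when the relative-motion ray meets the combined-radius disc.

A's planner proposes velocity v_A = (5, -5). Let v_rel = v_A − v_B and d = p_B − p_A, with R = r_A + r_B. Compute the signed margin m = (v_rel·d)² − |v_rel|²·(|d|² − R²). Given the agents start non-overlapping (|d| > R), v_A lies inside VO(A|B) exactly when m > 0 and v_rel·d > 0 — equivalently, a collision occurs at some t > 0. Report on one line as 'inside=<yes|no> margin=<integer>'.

d = (9, -15),  |d|² = 306;  R = 7+6 = 13,  c = 306−13² = 137
v_rel = (8, -5),  |v_rel|² = 89;  v_rel·d = (8)·(9) + (-5)·(-15) = 147
89·t² − 294·t + 137 = 0  ⇒  m = 147² − 89·137 = 9416
m = 9416 > 0,  v_rel·d = 147 > 0  ⇒  inside

inside=yes margin=9416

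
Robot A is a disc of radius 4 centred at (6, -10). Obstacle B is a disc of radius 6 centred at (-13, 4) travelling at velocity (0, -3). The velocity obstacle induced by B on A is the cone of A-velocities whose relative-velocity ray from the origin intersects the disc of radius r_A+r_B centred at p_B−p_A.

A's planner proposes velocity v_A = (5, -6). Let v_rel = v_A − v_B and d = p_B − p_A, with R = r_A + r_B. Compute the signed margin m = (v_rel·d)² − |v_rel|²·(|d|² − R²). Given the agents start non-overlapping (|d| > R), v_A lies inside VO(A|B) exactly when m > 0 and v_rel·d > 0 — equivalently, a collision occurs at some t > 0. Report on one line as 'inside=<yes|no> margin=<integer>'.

d = (-19, 14),  |d|² = 557;  R = 4+6 = 10,  c = 557−10² = 457
v_rel = (5, -3),  |v_rel|² = 34;  v_rel·d = (5)·(-19) + (-3)·(14) = -137
34·t² + 274·t + 457 = 0  ⇒  m = (-137)² − 34·457 = 3231
m = 3231 > 0,  v_rel·d = -137 < 0  ⇒  outside

inside=no margin=3231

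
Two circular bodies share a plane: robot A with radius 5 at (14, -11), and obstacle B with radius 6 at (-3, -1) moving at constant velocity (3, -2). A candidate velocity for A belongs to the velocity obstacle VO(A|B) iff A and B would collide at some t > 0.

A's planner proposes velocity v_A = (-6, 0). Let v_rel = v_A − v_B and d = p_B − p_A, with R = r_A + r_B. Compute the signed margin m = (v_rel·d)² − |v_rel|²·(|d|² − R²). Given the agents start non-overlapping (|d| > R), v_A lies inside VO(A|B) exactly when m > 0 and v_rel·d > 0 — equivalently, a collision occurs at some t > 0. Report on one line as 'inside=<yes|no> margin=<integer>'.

d = (-17, 10),  |d|² = 389;  R = 5+6 = 11,  c = 389−11² = 268
v_rel = (-9, 2),  |v_rel|² = 85;  v_rel·d = (-9)·(-17) + (2)·(10) = 173
85·t² − 346·t + 268 = 0  ⇒  m = 173² − 85·268 = 7149
m = 7149 > 0,  v_rel·d = 173 > 0  ⇒  inside

inside=yes margin=7149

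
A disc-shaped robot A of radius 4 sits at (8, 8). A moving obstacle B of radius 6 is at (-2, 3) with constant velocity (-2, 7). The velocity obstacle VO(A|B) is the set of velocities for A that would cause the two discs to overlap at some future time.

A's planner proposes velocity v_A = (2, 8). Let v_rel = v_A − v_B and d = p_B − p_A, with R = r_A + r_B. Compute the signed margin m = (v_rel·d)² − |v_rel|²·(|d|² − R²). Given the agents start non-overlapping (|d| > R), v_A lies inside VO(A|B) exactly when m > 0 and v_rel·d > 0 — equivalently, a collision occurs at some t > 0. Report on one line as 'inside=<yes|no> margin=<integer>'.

d = (-10, -5),  |d|² = 125;  R = 4+6 = 10,  c = 125−10² = 25
v_rel = (4, 1),  |v_rel|² = 17;  v_rel·d = (4)·(-10) + (1)·(-5) = -45
17·t² + 90·t + 25 = 0  ⇒  m = (-45)² − 17·25 = 1600
m = 1600 > 0,  v_rel·d = -45 < 0  ⇒  outside

inside=no margin=1600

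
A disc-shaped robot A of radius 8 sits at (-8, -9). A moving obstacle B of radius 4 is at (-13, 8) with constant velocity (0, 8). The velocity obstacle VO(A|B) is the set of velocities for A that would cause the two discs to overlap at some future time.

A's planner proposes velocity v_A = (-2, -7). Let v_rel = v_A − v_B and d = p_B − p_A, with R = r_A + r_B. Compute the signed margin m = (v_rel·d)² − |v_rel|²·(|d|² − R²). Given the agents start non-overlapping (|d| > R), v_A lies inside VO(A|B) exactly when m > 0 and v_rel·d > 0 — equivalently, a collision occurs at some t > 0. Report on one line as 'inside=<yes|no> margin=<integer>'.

d = (-5, 17),  |d|² = 314;  R = 8+4 = 12,  c = 314−12² = 170
v_rel = (-2, -15),  |v_rel|² = 229;  v_rel·d = (-2)·(-5) + (-15)·(17) = -245
229·t² + 490·t + 170 = 0  ⇒  m = (-245)² − 229·170 = 21095
m = 21095 > 0,  v_rel·d = -245 < 0  ⇒  outside

inside=no margin=21095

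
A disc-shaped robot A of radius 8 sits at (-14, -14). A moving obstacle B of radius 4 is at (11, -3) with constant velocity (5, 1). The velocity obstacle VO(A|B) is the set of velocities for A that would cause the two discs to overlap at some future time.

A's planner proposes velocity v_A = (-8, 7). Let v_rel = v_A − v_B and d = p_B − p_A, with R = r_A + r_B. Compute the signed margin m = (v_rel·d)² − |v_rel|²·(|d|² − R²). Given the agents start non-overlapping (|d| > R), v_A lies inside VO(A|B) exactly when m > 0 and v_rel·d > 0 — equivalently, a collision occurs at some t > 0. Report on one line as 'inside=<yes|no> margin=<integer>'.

d = (25, 11),  |d|² = 746;  R = 8+4 = 12,  c = 746−12² = 602
v_rel = (-13, 6),  |v_rel|² = 205;  v_rel·d = (-13)·(25) + (6)·(11) = -259
205·t² + 518·t + 602 = 0  ⇒  m = (-259)² − 205·602 = -56329
m = -56329 < 0,  v_rel·d = -259 < 0  ⇒  outside

inside=no margin=-56329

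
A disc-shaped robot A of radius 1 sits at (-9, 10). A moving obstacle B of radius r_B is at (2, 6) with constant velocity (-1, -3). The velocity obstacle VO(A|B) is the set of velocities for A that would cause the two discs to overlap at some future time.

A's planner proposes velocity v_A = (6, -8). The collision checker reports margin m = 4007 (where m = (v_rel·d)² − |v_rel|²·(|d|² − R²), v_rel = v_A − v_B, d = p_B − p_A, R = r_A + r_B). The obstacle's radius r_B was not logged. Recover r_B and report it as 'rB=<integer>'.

m = 4007
d = (11, -4);  v_rel = (7, -5),  |v_rel|² = 74
v_rel×d = (7)·(-4) − (-5)·(11) = 27
since m = R²·74 − 27²:  R² = (729 + 4007) / 74 = 64
R = √64 = 8  ⇒  r_B = 8 − 1 = 7

rB=7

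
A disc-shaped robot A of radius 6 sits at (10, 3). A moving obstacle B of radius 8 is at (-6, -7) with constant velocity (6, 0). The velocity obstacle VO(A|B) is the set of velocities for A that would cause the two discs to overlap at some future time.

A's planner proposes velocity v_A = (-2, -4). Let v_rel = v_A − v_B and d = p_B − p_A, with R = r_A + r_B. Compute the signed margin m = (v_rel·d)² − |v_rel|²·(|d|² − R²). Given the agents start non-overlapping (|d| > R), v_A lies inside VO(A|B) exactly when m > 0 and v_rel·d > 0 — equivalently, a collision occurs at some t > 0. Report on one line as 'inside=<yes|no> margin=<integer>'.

d = (-16, -10),  |d|² = 356;  R = 6+8 = 14,  c = 356−14² = 160
v_rel = (-8, -4),  |v_rel|² = 80;  v_rel·d = (-8)·(-16) + (-4)·(-10) = 168
80·t² − 336·t + 160 = 0  ⇒  m = 168² − 80·160 = 15424
m = 15424 > 0,  v_rel·d = 168 > 0  ⇒  inside

inside=yes margin=15424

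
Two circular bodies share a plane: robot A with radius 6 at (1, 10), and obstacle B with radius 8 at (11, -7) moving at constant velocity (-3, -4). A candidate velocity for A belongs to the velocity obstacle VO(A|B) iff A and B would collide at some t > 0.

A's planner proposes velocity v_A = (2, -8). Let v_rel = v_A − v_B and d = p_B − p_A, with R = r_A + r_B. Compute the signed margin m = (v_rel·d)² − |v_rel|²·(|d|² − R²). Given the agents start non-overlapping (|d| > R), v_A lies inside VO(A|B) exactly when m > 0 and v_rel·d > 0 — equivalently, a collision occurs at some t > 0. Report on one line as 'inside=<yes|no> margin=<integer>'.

d = (10, -17),  |d|² = 389;  R = 6+8 = 14,  c = 389−14² = 193
v_rel = (5, -4),  |v_rel|² = 41;  v_rel·d = (5)·(10) + (-4)·(-17) = 118
41·t² − 236·t + 193 = 0  ⇒  m = 118² − 41·193 = 6011
m = 6011 > 0,  v_rel·d = 118 > 0  ⇒  inside

inside=yes margin=6011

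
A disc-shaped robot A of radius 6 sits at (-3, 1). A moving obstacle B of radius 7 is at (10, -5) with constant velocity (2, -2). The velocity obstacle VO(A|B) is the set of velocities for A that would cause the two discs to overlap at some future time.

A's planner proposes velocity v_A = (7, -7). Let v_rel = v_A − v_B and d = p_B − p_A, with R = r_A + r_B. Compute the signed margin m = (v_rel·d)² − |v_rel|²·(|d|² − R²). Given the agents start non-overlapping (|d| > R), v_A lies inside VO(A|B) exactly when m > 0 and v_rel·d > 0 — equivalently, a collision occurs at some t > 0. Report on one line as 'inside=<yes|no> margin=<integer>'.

d = (13, -6),  |d|² = 205;  R = 6+7 = 13,  c = 205−13² = 36
v_rel = (5, -5),  |v_rel|² = 50;  v_rel·d = (5)·(13) + (-5)·(-6) = 95
50·t² − 190·t + 36 = 0  ⇒  m = 95² − 50·36 = 7225
m = 7225 > 0,  v_rel·d = 95 > 0  ⇒  inside

inside=yes margin=7225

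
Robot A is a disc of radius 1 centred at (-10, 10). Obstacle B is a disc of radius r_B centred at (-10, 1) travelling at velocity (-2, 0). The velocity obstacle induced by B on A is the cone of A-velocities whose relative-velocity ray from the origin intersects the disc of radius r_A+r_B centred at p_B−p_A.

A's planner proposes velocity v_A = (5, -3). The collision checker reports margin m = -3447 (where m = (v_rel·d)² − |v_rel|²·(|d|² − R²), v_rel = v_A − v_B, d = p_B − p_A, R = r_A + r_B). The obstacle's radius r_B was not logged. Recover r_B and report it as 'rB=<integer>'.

m = -3447
d = (0, -9);  v_rel = (7, -3),  |v_rel|² = 58
v_rel×d = (7)·(-9) − (-3)·(0) = -63
since m = R²·58 − (-63)²:  R² = (3969 + -3447) / 58 = 9
R = √9 = 3  ⇒  r_B = 3 − 1 = 2

rB=2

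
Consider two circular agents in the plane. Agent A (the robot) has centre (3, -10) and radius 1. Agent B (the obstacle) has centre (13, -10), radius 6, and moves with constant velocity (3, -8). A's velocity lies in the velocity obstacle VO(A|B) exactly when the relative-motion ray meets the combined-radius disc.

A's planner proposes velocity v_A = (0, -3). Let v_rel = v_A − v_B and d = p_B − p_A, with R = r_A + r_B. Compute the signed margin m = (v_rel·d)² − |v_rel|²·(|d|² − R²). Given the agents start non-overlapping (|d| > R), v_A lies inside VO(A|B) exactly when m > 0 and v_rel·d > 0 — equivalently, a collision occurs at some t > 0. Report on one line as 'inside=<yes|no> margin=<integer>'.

d = (10, 0),  |d|² = 100;  R = 1+6 = 7,  c = 100−7² = 51
v_rel = (-3, 5),  |v_rel|² = 34;  v_rel·d = (-3)·(10) + (5)·(0) = -30
34·t² + 60·t + 51 = 0  ⇒  m = (-30)² − 34·51 = -834
m = -834 < 0,  v_rel·d = -30 < 0  ⇒  outside

inside=no margin=-834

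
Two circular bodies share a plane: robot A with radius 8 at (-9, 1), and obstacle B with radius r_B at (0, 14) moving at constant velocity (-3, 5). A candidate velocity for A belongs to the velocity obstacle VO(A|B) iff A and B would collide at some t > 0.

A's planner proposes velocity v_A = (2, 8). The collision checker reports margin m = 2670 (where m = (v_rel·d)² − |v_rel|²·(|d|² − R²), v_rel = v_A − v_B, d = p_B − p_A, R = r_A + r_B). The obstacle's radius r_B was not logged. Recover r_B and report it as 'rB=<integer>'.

m = 2670
d = (9, 13);  v_rel = (5, 3),  |v_rel|² = 34
v_rel×d = (5)·(13) − (3)·(9) = 38
since m = R²·34 − 38²:  R² = (1444 + 2670) / 34 = 121
R = √121 = 11  ⇒  r_B = 11 − 8 = 3

rB=3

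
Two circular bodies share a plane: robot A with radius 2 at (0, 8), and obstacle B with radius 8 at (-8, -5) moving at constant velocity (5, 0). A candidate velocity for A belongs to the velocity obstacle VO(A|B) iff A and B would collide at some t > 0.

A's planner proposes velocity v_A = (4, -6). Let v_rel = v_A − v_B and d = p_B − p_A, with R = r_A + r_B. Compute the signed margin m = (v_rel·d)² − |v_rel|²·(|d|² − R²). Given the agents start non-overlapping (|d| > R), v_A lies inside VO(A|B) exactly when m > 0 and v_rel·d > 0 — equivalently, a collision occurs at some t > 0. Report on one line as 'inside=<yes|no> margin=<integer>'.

d = (-8, -13),  |d|² = 233;  R = 2+8 = 10,  c = 233−10² = 133
v_rel = (-1, -6),  |v_rel|² = 37;  v_rel·d = (-1)·(-8) + (-6)·(-13) = 86
37·t² − 172·t + 133 = 0  ⇒  m = 86² − 37·133 = 2475
m = 2475 > 0,  v_rel·d = 86 > 0  ⇒  inside

inside=yes margin=2475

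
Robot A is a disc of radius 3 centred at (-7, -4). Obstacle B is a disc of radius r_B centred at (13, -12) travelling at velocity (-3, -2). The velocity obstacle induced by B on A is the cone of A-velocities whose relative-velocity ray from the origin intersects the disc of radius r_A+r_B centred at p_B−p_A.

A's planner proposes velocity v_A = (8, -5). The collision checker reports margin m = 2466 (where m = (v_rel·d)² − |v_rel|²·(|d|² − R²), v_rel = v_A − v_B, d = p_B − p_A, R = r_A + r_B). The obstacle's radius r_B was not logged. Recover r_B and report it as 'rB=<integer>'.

m = 2466
d = (20, -8);  v_rel = (11, -3),  |v_rel|² = 130
v_rel×d = (11)·(-8) − (-3)·(20) = -28
since m = R²·130 − (-28)²:  R² = (784 + 2466) / 130 = 25
R = √25 = 5  ⇒  r_B = 5 − 3 = 2

rB=2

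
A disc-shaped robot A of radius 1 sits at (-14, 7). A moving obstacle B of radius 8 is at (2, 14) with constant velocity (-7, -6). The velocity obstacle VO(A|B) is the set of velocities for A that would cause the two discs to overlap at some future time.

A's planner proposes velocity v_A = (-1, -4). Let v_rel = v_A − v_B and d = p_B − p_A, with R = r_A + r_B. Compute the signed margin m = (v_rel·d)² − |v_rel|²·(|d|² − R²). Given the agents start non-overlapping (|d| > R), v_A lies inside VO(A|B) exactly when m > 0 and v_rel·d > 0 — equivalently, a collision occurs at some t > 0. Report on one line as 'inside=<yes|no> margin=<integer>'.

d = (16, 7),  |d|² = 305;  R = 1+8 = 9,  c = 305−9² = 224
v_rel = (6, 2),  |v_rel|² = 40;  v_rel·d = (6)·(16) + (2)·(7) = 110
40·t² − 220·t + 224 = 0  ⇒  m = 110² − 40·224 = 3140
m = 3140 > 0,  v_rel·d = 110 > 0  ⇒  inside

inside=yes margin=3140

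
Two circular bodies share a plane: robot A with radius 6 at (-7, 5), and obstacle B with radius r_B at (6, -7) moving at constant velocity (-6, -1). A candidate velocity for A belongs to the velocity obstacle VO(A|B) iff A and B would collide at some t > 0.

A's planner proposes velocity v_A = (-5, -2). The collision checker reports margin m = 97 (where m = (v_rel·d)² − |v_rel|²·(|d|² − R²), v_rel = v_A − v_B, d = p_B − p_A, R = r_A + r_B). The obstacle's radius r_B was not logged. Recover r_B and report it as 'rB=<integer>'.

m = 97
d = (13, -12);  v_rel = (1, -1),  |v_rel|² = 2
v_rel×d = (1)·(-12) − (-1)·(13) = 1
since m = R²·2 − 1²:  R² = (1 + 97) / 2 = 49
R = √49 = 7  ⇒  r_B = 7 − 6 = 1

rB=1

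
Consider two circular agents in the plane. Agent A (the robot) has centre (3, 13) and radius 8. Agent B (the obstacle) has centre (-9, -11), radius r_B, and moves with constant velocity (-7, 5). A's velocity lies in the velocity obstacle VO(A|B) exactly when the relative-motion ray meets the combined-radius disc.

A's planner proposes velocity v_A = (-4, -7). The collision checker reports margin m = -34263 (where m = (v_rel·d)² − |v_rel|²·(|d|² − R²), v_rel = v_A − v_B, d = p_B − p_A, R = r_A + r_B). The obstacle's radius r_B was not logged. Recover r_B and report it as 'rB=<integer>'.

m = -34263
d = (-12, -24);  v_rel = (3, -12),  |v_rel|² = 153
v_rel×d = (3)·(-24) − (-12)·(-12) = -216
since m = R²·153 − (-216)²:  R² = (46656 + -34263) / 153 = 81
R = √81 = 9  ⇒  r_B = 9 − 8 = 1

rB=1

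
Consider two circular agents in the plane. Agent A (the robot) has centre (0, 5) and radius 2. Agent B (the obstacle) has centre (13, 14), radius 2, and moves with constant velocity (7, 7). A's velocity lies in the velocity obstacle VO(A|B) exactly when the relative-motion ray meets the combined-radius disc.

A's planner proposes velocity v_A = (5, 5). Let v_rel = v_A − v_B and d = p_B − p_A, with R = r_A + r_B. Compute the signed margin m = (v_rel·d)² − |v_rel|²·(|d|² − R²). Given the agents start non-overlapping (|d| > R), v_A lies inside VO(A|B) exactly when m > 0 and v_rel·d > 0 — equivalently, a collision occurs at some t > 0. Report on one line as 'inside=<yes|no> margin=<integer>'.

d = (13, 9),  |d|² = 250;  R = 2+2 = 4,  c = 250−4² = 234
v_rel = (-2, -2),  |v_rel|² = 8;  v_rel·d = (-2)·(13) + (-2)·(9) = -44
8·t² + 88·t + 234 = 0  ⇒  m = (-44)² − 8·234 = 64
m = 64 > 0,  v_rel·d = -44 < 0  ⇒  outside

inside=no margin=64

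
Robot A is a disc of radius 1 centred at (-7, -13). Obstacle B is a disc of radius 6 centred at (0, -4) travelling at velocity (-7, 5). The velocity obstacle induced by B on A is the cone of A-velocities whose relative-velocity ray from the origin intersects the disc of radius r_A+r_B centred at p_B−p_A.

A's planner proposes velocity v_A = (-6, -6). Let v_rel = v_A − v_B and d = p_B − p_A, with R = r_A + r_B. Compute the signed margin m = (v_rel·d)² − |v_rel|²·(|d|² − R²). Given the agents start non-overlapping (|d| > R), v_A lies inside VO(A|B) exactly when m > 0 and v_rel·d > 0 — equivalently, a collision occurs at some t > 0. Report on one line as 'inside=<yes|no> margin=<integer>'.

d = (7, 9),  |d|² = 130;  R = 1+6 = 7,  c = 130−7² = 81
v_rel = (1, -11),  |v_rel|² = 122;  v_rel·d = (1)·(7) + (-11)·(9) = -92
122·t² + 184·t + 81 = 0  ⇒  m = (-92)² − 122·81 = -1418
m = -1418 < 0,  v_rel·d = -92 < 0  ⇒  outside

inside=no margin=-1418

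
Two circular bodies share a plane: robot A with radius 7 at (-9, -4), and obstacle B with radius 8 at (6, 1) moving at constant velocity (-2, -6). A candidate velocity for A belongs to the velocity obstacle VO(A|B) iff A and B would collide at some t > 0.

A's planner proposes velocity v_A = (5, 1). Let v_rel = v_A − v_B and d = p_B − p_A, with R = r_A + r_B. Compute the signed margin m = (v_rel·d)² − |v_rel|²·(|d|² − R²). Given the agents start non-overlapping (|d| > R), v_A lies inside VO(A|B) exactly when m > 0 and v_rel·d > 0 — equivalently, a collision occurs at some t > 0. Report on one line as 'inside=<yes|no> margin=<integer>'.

d = (15, 5),  |d|² = 250;  R = 7+8 = 15,  c = 250−15² = 25
v_rel = (7, 7),  |v_rel|² = 98;  v_rel·d = (7)·(15) + (7)·(5) = 140
98·t² − 280·t + 25 = 0  ⇒  m = 140² − 98·25 = 17150
m = 17150 > 0,  v_rel·d = 140 > 0  ⇒  inside

inside=yes margin=17150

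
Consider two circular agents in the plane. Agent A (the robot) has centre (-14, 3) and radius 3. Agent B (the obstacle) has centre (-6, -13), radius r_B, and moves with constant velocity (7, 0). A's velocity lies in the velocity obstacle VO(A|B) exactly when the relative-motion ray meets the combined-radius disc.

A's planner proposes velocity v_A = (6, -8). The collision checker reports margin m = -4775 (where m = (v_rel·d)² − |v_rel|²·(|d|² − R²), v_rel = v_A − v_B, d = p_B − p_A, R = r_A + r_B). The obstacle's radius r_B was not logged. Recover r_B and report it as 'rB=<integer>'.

m = -4775
d = (8, -16);  v_rel = (-1, -8),  |v_rel|² = 65
v_rel×d = (-1)·(-16) − (-8)·(8) = 80
since m = R²·65 − 80²:  R² = (6400 + -4775) / 65 = 25
R = √25 = 5  ⇒  r_B = 5 − 3 = 2

rB=2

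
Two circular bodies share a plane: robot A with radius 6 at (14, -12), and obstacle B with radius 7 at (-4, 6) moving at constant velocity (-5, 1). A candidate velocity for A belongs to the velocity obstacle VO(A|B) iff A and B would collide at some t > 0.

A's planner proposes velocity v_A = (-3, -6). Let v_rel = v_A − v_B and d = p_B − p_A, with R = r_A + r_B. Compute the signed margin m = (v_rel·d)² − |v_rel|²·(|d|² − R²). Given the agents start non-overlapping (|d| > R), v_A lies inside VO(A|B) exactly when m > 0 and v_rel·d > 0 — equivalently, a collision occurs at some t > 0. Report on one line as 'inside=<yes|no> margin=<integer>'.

d = (-18, 18),  |d|² = 648;  R = 6+7 = 13,  c = 648−13² = 479
v_rel = (2, -7),  |v_rel|² = 53;  v_rel·d = (2)·(-18) + (-7)·(18) = -162
53·t² + 324·t + 479 = 0  ⇒  m = (-162)² − 53·479 = 857
m = 857 > 0,  v_rel·d = -162 < 0  ⇒  outside

inside=no margin=857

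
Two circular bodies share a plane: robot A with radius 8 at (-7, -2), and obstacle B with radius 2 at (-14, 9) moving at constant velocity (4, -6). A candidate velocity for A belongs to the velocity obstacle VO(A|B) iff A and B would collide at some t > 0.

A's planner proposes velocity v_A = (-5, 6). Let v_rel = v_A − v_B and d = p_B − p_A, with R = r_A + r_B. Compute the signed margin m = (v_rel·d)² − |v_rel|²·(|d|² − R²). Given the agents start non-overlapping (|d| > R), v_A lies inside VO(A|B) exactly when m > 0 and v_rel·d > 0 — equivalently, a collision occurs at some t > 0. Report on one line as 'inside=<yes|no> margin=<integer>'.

d = (-7, 11),  |d|² = 170;  R = 8+2 = 10,  c = 170−10² = 70
v_rel = (-9, 12),  |v_rel|² = 225;  v_rel·d = (-9)·(-7) + (12)·(11) = 195
225·t² − 390·t + 70 = 0  ⇒  m = 195² − 225·70 = 22275
m = 22275 > 0,  v_rel·d = 195 > 0  ⇒  inside

inside=yes margin=22275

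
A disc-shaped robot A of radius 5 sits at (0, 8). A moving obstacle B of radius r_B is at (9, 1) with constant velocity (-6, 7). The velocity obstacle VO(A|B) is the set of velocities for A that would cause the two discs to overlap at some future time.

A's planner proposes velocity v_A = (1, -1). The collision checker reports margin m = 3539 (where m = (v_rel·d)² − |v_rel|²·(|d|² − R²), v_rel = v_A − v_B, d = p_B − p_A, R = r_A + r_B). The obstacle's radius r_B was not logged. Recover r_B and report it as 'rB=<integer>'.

m = 3539
d = (9, -7);  v_rel = (7, -8),  |v_rel|² = 113
v_rel×d = (7)·(-7) − (-8)·(9) = 23
since m = R²·113 − 23²:  R² = (529 + 3539) / 113 = 36
R = √36 = 6  ⇒  r_B = 6 − 5 = 1

rB=1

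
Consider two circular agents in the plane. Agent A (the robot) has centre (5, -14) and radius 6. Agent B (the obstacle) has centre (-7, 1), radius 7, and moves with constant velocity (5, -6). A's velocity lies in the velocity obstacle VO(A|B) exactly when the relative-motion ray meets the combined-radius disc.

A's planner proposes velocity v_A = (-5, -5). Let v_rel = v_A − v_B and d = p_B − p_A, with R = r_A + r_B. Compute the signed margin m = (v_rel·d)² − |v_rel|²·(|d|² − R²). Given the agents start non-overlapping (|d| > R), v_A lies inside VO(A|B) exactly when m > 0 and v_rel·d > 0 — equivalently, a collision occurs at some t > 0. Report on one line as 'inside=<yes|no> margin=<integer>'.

d = (-12, 15),  |d|² = 369;  R = 6+7 = 13,  c = 369−13² = 200
v_rel = (-10, 1),  |v_rel|² = 101;  v_rel·d = (-10)·(-12) + (1)·(15) = 135
101·t² − 270·t + 200 = 0  ⇒  m = 135² − 101·200 = -1975
m = -1975 < 0,  v_rel·d = 135 > 0  ⇒  outside

inside=no margin=-1975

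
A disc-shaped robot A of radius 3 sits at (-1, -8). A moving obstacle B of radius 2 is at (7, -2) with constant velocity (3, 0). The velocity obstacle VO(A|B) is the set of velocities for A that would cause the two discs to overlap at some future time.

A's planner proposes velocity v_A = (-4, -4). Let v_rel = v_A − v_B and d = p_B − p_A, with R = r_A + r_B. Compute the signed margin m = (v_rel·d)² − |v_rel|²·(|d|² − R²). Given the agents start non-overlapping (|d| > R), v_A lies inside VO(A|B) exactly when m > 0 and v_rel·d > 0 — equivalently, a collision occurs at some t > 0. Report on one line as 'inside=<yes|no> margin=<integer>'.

d = (8, 6),  |d|² = 100;  R = 3+2 = 5,  c = 100−5² = 75
v_rel = (-7, -4),  |v_rel|² = 65;  v_rel·d = (-7)·(8) + (-4)·(6) = -80
65·t² + 160·t + 75 = 0  ⇒  m = (-80)² − 65·75 = 1525
m = 1525 > 0,  v_rel·d = -80 < 0  ⇒  outside

inside=no margin=1525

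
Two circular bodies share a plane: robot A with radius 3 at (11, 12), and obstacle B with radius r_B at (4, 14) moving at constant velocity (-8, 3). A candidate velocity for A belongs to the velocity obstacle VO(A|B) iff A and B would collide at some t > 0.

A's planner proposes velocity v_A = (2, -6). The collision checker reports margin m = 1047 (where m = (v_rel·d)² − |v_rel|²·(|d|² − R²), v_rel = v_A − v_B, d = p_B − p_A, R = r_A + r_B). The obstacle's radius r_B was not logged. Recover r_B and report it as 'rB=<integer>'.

m = 1047
d = (-7, 2);  v_rel = (10, -9),  |v_rel|² = 181
v_rel×d = (10)·(2) − (-9)·(-7) = -43
since m = R²·181 − (-43)²:  R² = (1849 + 1047) / 181 = 16
R = √16 = 4  ⇒  r_B = 4 − 3 = 1

rB=1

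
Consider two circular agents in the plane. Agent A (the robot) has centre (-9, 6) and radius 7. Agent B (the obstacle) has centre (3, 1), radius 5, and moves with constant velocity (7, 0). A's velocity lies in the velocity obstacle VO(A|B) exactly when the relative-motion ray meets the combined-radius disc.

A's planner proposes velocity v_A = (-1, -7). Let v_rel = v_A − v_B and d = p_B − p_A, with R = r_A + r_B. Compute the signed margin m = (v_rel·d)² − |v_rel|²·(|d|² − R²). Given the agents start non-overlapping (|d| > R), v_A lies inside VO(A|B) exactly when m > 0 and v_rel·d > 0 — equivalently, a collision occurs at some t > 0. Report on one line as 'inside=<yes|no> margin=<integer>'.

d = (12, -5),  |d|² = 169;  R = 7+5 = 12,  c = 169−12² = 25
v_rel = (-8, -7),  |v_rel|² = 113;  v_rel·d = (-8)·(12) + (-7)·(-5) = -61
113·t² + 122·t + 25 = 0  ⇒  m = (-61)² − 113·25 = 896
m = 896 > 0,  v_rel·d = -61 < 0  ⇒  outside

inside=no margin=896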